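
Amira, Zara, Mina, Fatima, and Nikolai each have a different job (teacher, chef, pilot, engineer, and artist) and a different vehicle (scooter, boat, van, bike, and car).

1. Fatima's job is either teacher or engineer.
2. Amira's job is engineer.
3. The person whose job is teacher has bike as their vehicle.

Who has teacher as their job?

With clues 1–2, Amira, Mina, Nikolai, and Zara are impossible for the one with job teacher.
That leaves Fatima.

Fatima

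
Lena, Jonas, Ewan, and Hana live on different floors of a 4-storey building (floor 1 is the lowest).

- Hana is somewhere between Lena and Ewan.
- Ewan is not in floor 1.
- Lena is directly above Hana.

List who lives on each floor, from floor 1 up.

From clue 1: Hana is in {2,3}.
From clues 1–3: Jonas → floor 1, Ewan → floor 2, Hana → floor 3, Lena → floor 4.

Jonas, Ewan, Hana, Lena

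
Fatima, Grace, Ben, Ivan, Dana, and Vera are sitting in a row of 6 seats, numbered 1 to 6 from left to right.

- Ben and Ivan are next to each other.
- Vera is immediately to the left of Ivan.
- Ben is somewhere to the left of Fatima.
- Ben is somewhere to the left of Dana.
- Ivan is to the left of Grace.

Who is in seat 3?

Ben

With clues 1–3, Dana, Fatima, and Grace are ruled out for seat 3.
With clues 1–4, Vera is ruled out for seat 3.
With clues 1–5, Ivan is ruled out for seat 3.
So seat 3 is Ben.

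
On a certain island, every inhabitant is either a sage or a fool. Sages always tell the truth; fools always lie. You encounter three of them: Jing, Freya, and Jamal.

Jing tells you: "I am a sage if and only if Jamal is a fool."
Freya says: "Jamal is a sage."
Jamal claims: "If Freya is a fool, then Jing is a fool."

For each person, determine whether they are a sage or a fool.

Jing: sage, Freya: fool, Jamal: fool

Consider Jing. Suppose Jing is a fool.
Then no assignment of the remaining roles makes every statement match its speaker's type — contradiction.
So Jing is a sage.
Consider Freya. Suppose Freya is a sage.
Then no assignment of the remaining roles makes every statement match its speaker's type — contradiction.
So Freya is a fool.
With that fixed, Jamal's statement is false, so Jamal is a fool.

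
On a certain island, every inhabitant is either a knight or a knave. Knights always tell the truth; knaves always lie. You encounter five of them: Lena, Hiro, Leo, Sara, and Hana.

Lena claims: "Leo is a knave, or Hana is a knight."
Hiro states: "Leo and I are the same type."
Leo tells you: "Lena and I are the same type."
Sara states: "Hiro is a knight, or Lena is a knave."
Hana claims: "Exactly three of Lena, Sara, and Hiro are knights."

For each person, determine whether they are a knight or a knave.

Lena: knight, Hiro: knight, Leo: knight, Sara: knight, Hana: knight

Consider Lena. Suppose Lena is a knave.
Then whichever role Leo has, Leo's statement has the wrong truth value — contradiction.
So Lena is a knight.
Consider Hiro. Suppose Hiro is a knave.
Then no assignment of the remaining roles makes every statement match its speaker's type — contradiction.
So Hiro is a knight.
With that fixed, Sara's statement is true, so Sara is a knight.
With that fixed, Hana's statement is true, so Hana is a knight.
Consider Leo. Suppose Leo is a knave.
Then Hiro's statement comes out false, contradicting Hiro being a knight.
So Leo is a knight.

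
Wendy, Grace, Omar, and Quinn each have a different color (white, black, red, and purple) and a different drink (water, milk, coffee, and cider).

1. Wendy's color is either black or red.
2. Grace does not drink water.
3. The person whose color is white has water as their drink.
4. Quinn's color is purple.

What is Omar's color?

With clues 1–4, black, purple, and red are impossible for Omar's color.
That leaves white.

white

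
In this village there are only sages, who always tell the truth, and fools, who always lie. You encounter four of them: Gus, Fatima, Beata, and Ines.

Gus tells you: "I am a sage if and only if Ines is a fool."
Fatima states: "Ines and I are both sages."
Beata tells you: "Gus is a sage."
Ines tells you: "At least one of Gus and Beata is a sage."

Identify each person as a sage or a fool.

Gus: fool, Fatima: fool, Beata: fool, Ines: fool

Consider Gus. Suppose Gus is a sage.
Then no assignment of the remaining roles makes every statement match its speaker's type — contradiction.
So Gus is a fool.
With that fixed, Beata's statement is false, so Beata is a fool.
With that fixed, Ines's statement is false, so Ines is a fool.
With that fixed, Fatima's statement is false, so Fatima is a fool.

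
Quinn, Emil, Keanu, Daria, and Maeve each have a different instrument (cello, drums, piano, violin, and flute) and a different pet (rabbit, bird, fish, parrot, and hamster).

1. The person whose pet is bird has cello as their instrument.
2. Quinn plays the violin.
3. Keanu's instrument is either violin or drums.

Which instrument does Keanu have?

drums

With clues 1–2, violin is impossible for Keanu's instrument.
With clues 1–3, cello, flute, and piano are impossible for Keanu's instrument.
That leaves drums.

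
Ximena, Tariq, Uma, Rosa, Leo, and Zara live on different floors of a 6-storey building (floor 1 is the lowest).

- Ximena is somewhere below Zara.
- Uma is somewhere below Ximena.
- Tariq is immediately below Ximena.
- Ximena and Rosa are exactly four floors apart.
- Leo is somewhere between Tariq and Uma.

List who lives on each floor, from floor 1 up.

Rosa, Uma, Leo, Tariq, Ximena, Zara

From clue 1: Ximena is in {1,2,3,4,5}.
From clues 1–2: Ximena is in {2,3,4,5}.
From clues 1–3: Ximena is in {3,4,5}.
From clues 1–4: Rosa → floor 1, Tariq → floor 4, Ximena → floor 5, Zara → floor 6.
From clues 1–5: Uma → floor 2, Leo → floor 3.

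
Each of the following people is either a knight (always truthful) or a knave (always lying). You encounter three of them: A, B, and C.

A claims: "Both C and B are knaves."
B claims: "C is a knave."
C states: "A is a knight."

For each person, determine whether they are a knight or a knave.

Consider A. Suppose A is a knight.
Then no assignment of the remaining roles makes every statement match its speaker's type — contradiction.
So A is a knave.
With that fixed, C's statement is false, so C is a knave.
With that fixed, B's statement is true, so B is a knight.

A: knave, B: knight, C: knave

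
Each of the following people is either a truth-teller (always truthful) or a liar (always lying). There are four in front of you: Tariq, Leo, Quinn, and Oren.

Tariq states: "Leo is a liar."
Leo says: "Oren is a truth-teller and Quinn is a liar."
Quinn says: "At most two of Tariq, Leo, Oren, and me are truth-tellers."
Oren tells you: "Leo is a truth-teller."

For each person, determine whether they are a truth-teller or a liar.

Tariq: truth-teller, Leo: liar, Quinn: truth-teller, Oren: liar

Consider Tariq. Suppose Tariq is a liar.
Then no assignment of the remaining roles makes every statement match its speaker's type — contradiction.
So Tariq is a truth-teller.
Consider Leo. Suppose Leo is a truth-teller.
Then Tariq's statement comes out false, contradicting Tariq being a truth-teller.
So Leo is a liar.
With that fixed, Oren's statement is false, so Oren is a liar.
With that fixed, Quinn's statement is true, so Quinn is a truth-teller.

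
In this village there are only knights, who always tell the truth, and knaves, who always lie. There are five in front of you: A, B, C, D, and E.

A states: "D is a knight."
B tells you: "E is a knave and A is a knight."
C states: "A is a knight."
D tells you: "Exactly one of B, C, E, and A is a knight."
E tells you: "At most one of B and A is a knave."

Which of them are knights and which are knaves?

A: knave, B: knave, C: knave, D: knave, E: knave

Consider A. Suppose A is a knight.
Then no assignment of the remaining roles makes every statement match its speaker's type — contradiction.
So A is a knave.
With that fixed, B's statement is false, so B is a knave.
With that fixed, C's statement is false, so C is a knave.
With that fixed, E's statement is false, so E is a knave.
With that fixed, D's statement is false, so D is a knave.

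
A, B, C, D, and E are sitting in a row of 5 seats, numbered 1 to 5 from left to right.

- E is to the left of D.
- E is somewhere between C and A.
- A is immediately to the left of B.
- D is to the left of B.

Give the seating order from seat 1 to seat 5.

From clue 1: D is in {2,3,4,5}.
From clues 1–2: E is in {2,3}.
From clues 1–4: C → seat 1, E → seat 2, D → seat 3, A → seat 4, B → seat 5.

C, E, D, A, B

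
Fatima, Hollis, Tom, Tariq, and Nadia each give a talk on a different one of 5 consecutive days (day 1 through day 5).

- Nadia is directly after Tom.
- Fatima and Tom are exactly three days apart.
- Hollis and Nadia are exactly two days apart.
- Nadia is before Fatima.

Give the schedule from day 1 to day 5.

From clue 1: Tom is in {1,2,3,4}.
From clues 1–2: Fatima is in {1,4,5}.
From clues 1–3: Fatima is in {1,5}.
From clues 1–4: Hollis → day 1, Tom → day 2, Nadia → day 3, Tariq → day 4, Fatima → day 5.

Hollis, Tom, Nadia, Tariq, Fatima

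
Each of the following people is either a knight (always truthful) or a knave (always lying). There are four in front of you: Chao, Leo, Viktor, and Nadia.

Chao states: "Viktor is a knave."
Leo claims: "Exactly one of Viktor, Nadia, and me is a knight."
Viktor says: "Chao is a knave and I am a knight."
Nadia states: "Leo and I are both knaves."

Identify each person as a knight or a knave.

Chao: knight, Leo: knight, Viktor: knave, Nadia: knave

Consider Chao. Suppose Chao is a knave.
Then no assignment of the remaining roles makes every statement match its speaker's type — contradiction.
So Chao is a knight.
With that fixed, Viktor's statement is false, so Viktor is a knave.
Consider Leo. Suppose Leo is a knave.
Then whichever role Nadia has, Nadia's statement has the wrong truth value — contradiction.
So Leo is a knight.
With that fixed, Nadia's statement is false, so Nadia is a knave.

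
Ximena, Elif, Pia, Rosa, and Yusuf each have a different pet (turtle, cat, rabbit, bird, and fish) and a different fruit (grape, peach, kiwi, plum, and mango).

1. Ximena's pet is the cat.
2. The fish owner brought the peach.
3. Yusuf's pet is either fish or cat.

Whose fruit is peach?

Yusuf

With clues 1–2, Ximena is impossible for the one with fruit peach.
With clues 1–3, Elif, Pia, and Rosa are impossible for the one with fruit peach.
That leaves Yusuf.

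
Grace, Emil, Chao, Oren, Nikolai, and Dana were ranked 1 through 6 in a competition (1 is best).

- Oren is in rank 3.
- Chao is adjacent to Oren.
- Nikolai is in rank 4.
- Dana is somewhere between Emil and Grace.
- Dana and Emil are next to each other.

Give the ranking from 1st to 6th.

Grace, Chao, Oren, Nikolai, Dana, Emil

From clue 1: Oren → rank 3.
From clues 1–2: Chao is in {2,4}.
From clues 1–3: Chao → rank 2, Nikolai → rank 4.
From clues 1–4: Dana → rank 5.
From clues 1–5: Grace → rank 1, Emil → rank 6.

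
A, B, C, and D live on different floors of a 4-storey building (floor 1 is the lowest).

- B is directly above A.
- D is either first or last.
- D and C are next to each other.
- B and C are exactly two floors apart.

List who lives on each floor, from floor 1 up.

D, C, A, B

From clue 1: A is in {1,2,3}.
From clues 1–2: D is in {1,4}.
From clues 1–3: A is in {1,3}.
From clues 1–4: D → floor 1, C → floor 2, A → floor 3, B → floor 4.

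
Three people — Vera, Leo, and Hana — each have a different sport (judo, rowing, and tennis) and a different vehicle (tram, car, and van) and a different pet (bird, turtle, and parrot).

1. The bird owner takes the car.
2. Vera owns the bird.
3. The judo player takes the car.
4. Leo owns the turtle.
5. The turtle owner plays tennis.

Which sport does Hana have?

With clues 1–3, judo is impossible for Hana's sport.
With clues 1–5, tennis is impossible for Hana's sport.
That leaves rowing.

rowing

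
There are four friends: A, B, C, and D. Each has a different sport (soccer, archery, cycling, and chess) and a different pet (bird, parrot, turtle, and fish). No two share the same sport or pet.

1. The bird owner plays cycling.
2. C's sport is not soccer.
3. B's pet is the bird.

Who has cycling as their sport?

With clues 1–3, A, C, and D are impossible for the one with sport cycling.
That leaves B.

B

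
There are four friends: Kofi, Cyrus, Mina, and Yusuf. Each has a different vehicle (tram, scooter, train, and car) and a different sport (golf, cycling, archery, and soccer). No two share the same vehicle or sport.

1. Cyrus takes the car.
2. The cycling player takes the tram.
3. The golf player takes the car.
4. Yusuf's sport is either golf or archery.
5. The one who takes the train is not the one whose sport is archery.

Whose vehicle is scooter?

Yusuf

Clue 1 rules out Cyrus for the one with vehicle scooter.
With clues 1–5, Kofi and Mina are impossible for the one with vehicle scooter.
That leaves Yusuf.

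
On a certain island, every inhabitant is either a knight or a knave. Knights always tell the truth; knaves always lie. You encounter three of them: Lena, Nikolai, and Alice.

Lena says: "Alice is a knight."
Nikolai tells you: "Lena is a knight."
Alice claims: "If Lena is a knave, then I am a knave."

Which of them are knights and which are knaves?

Lena: knight, Nikolai: knight, Alice: knight

Consider Lena. Suppose Lena is a knave.
Then whichever role Alice has, Alice's statement has the wrong truth value — contradiction.
So Lena is a knight.
With that fixed, Nikolai's statement is true, so Nikolai is a knight.
With that fixed, Alice's statement is true, so Alice is a knight.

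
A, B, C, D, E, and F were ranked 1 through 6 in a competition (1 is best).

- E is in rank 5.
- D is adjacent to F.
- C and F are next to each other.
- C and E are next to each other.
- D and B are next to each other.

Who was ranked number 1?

B

With clue 1, E is ruled out for rank 1.
With clues 1–3, F is ruled out for rank 1.
With clues 1–4, C and D are ruled out for rank 1.
With clues 1–5, A is ruled out for rank 1.
So rank 1 is B.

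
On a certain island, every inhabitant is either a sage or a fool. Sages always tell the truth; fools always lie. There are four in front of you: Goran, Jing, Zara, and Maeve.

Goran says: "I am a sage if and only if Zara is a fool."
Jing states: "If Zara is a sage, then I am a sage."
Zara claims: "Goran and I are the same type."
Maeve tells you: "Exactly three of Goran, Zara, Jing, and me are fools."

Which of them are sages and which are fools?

Consider Goran. Suppose Goran is a fool.
Then whichever role Zara has, Zara's statement has the wrong truth value — contradiction.
So Goran is a sage.
Consider Jing. Suppose Jing is a fool.
Then no assignment of the remaining roles makes every statement match its speaker's type — contradiction.
So Jing is a sage.
With that fixed, Maeve's statement is false, so Maeve is a fool.
Consider Zara. Suppose Zara is a sage.
Then Goran's statement comes out false, contradicting Goran being a sage.
So Zara is a fool.

Goran: sage, Jing: sage, Zara: fool, Maeve: fool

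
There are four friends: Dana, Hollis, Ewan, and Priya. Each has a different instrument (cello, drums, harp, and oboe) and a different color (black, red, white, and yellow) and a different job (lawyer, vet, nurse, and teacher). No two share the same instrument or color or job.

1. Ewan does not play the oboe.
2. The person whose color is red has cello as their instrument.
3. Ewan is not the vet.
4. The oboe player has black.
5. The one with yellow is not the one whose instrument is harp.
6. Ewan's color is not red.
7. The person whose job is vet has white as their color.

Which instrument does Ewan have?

Clue 1 rules out oboe for Ewan's instrument.
With clues 1–6, cello is impossible for Ewan's instrument.
With clues 1–7, harp is impossible for Ewan's instrument.
That leaves drums.

drums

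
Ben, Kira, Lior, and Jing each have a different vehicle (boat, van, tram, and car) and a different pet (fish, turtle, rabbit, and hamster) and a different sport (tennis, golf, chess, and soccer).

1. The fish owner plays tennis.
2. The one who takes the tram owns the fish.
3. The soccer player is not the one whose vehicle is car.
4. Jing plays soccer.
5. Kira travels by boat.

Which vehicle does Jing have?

van

With clues 1–4, car and tram are impossible for Jing's vehicle.
With clues 1–5, boat is impossible for Jing's vehicle.
That leaves van.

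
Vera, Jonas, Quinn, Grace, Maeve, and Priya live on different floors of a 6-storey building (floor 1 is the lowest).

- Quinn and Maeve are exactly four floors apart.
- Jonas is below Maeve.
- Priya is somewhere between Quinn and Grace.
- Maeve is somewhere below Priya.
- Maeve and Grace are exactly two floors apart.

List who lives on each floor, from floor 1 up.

From clue 1: Quinn is in {1,2,5,6}.
From clues 1–2: Quinn is in {1,2,6}.
From clues 1–4: Jonas → floor 1, Maeve → floor 2, Quinn → floor 6.
From clues 1–5: Vera → floor 3, Grace → floor 4, Priya → floor 5.

Jonas, Maeve, Vera, Grace, Priya, Quinn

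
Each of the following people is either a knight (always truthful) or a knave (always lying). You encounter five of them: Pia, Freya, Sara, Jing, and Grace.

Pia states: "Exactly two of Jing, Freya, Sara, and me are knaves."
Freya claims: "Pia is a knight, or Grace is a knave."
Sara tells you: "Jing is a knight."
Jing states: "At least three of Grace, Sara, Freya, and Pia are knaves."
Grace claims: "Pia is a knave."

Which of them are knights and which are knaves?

Consider Pia. Suppose Pia is a knave.
Then no assignment of the remaining roles makes every statement match its speaker's type — contradiction.
So Pia is a knight.
With that fixed, Freya's statement is true, so Freya is a knight.
With that fixed, Jing's statement is false, so Jing is a knave.
With that fixed, Grace's statement is false, so Grace is a knave.
With that fixed, Sara's statement is false, so Sara is a knave.

Pia: knight, Freya: knight, Sara: knave, Jing: knave, Grace: knave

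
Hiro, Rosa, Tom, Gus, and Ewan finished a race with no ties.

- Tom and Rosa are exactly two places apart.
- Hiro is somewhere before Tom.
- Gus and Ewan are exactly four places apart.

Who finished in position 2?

With clues 1–3, Ewan, Gus, Hiro, and Tom are ruled out for place 2.
So place 2 is Rosa.

Rosa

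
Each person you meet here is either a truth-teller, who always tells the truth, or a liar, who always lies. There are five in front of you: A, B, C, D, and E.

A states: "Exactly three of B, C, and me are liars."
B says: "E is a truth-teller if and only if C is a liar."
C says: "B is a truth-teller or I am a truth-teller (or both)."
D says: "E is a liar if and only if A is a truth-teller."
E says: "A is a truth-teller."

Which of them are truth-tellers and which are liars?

Consider A. Suppose A is a truth-teller.
Then A's own statement would have to be true, but it can't be — contradiction.
So A is a liar.
With that fixed, E's statement is false, so E is a liar.
With that fixed, D's statement is false, so D is a liar.
Consider B. Suppose B is a liar.
Then no assignment of the remaining roles makes every statement match its speaker's type — contradiction.
So B is a truth-teller.
With that fixed, C's statement is true, so C is a truth-teller.

A: liar, B: truth-teller, C: truth-teller, D: liar, E: liar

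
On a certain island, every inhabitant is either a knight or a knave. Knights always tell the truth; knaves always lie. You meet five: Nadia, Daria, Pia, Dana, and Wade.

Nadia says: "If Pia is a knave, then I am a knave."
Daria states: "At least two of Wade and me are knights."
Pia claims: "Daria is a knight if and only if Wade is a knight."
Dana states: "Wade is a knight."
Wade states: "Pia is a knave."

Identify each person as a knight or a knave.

Nadia: knight, Daria: knave, Pia: knight, Dana: knave, Wade: knave

Consider Nadia. Suppose Nadia is a knave.
Then Nadia's own statement would have to be false, but it can't be — contradiction.
So Nadia is a knight.
Consider Daria. Suppose Daria is a knight.
Then no assignment of the remaining roles makes every statement match its speaker's type — contradiction.
So Daria is a knave.
Consider Pia. Suppose Pia is a knave.
Then Nadia's statement comes out false, contradicting Nadia being a knight.
So Pia is a knight.
With that fixed, Wade's statement is false, so Wade is a knave.
With that fixed, Dana's statement is false, so Dana is a knave.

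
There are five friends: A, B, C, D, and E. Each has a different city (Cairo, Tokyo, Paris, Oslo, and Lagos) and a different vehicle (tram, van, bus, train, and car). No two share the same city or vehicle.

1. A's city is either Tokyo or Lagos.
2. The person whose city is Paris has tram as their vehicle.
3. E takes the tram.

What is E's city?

With clues 1–3, Cairo, Lagos, Oslo, and Tokyo are impossible for E's city.
That leaves Paris.

Paris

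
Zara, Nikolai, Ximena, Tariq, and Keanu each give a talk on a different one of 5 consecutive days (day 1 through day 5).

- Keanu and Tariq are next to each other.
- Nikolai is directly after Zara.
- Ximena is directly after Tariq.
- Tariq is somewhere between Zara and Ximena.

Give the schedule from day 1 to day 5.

From clues 1–2: Ximena is in {1,3,5}.
From clues 1–3: Zara is in {1,4}.
From clues 1–4: Zara → day 1, Nikolai → day 2, Keanu → day 3, Tariq → day 4, Ximena → day 5.

Zara, Nikolai, Keanu, Tariq, Ximena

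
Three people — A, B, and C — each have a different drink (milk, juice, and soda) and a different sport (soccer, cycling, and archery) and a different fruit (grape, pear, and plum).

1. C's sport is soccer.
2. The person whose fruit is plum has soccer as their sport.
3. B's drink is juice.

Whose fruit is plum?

With clues 1–2, A and B are impossible for the one with fruit plum.
That leaves C.

C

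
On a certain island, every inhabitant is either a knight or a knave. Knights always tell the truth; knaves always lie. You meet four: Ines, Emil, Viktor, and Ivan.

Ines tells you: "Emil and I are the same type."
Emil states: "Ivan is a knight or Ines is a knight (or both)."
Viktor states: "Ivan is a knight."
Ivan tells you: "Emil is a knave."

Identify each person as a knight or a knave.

Ines: knight, Emil: knight, Viktor: knave, Ivan: knave

Consider Ines. Suppose Ines is a knave.
Then no assignment of the remaining roles makes every statement match its speaker's type — contradiction.
So Ines is a knight.
With that fixed, Emil's statement is true, so Emil is a knight.
With that fixed, Ivan's statement is false, so Ivan is a knave.
With that fixed, Viktor's statement is false, so Viktor is a knave.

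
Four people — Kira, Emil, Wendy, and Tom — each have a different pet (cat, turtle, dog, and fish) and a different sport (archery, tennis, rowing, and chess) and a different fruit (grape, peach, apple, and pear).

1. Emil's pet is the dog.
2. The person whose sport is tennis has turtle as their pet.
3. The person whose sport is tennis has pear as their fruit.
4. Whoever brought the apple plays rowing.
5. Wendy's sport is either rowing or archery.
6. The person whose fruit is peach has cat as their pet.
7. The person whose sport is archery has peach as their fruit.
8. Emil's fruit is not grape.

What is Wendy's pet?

cat

Clue 1 rules out dog for Wendy's pet.
With clues 1–5, turtle is impossible for Wendy's pet.
With clues 1–8, fish is impossible for Wendy's pet.
That leaves cat.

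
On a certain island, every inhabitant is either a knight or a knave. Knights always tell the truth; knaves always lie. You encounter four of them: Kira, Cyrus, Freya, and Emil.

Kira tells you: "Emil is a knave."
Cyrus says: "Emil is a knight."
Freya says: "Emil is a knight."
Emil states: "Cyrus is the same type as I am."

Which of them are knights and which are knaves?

Consider Kira. Suppose Kira is a knight.
Then no assignment of the remaining roles makes every statement match its speaker's type — contradiction.
So Kira is a knave.
Consider Cyrus. Suppose Cyrus is a knave.
Then whichever role Emil has, Emil's statement has the wrong truth value — contradiction.
So Cyrus is a knight.
Consider Freya. Suppose Freya is a knave.
Then no assignment of the remaining roles makes every statement match its speaker's type — contradiction.
So Freya is a knight.
Consider Emil. Suppose Emil is a knave.
Then Kira's statement comes out true, contradicting Kira being a knave.
So Emil is a knight.

Kira: knave, Cyrus: knight, Freya: knight, Emil: knight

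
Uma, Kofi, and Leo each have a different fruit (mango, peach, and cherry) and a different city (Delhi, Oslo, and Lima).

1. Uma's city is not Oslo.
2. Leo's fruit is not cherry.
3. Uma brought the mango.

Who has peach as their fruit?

With clues 1–3, Kofi and Uma are impossible for the one with fruit peach.
That leaves Leo.

Leo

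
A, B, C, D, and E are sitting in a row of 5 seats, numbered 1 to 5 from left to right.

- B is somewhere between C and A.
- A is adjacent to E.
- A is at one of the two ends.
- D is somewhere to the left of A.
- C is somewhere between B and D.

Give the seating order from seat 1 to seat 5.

D, C, B, E, A

From clue 1: B is in {2,3,4}.
From clues 1–3: A is in {1,5}.
From clues 1–4: E → seat 4, A → seat 5.
From clues 1–5: D → seat 1, C → seat 2, B → seat 3.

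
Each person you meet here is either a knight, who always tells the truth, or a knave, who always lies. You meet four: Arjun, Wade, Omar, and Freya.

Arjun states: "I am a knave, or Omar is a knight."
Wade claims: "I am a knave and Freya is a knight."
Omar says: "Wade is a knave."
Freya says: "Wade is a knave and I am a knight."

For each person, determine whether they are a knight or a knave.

Arjun: knight, Wade: knave, Omar: knight, Freya: knave

Consider Arjun. Suppose Arjun is a knave.
Then Arjun's own statement would have to be false, but it can't be — contradiction.
So Arjun is a knight.
Consider Wade. Suppose Wade is a knight.
Then Wade's own statement would have to be true, but it can't be — contradiction.
So Wade is a knave.
With that fixed, Omar's statement is true, so Omar is a knight.
Consider Freya. Suppose Freya is a knight.
Then Wade's statement comes out true, contradicting Wade being a knave.
So Freya is a knave.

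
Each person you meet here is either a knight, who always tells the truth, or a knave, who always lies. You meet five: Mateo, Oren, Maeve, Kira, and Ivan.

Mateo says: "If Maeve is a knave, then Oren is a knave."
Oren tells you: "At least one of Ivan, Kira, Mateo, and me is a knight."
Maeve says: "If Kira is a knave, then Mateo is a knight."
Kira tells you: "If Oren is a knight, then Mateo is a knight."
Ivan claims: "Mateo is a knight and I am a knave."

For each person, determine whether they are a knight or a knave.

Mateo: knave, Oren: knight, Maeve: knave, Kira: knave, Ivan: knave

Consider Mateo. Suppose Mateo is a knight.
Then whichever role Ivan has, Ivan's statement has the wrong truth value — contradiction.
So Mateo is a knave.
With that fixed, Ivan's statement is false, so Ivan is a knave.
Consider Oren. Suppose Oren is a knave.
Then Mateo's statement comes out true, contradicting Mateo being a knave.
So Oren is a knight.
With that fixed, Kira's statement is false, so Kira is a knave.
With that fixed, Maeve's statement is false, so Maeve is a knave.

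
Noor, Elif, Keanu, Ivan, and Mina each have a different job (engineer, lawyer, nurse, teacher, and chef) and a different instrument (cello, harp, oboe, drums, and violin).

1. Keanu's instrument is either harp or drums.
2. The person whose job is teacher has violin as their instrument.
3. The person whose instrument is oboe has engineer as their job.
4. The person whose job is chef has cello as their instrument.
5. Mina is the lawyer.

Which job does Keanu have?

nurse

With clues 1–2, teacher is impossible for Keanu's job.
With clues 1–3, engineer is impossible for Keanu's job.
With clues 1–4, chef is impossible for Keanu's job.
With clues 1–5, lawyer is impossible for Keanu's job.
That leaves nurse.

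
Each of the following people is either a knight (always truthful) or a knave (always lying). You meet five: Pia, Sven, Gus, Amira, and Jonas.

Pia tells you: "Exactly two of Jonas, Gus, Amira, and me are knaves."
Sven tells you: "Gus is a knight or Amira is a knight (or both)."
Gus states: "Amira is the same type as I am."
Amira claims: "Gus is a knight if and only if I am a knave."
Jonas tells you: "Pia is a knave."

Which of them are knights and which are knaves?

Consider Pia. Suppose Pia is a knave.
Then no assignment of the remaining roles makes every statement match its speaker's type — contradiction.
So Pia is a knight.
With that fixed, Jonas's statement is false, so Jonas is a knave.
Consider Sven. Suppose Sven is a knave.
Then no assignment of the remaining roles makes every statement match its speaker's type — contradiction.
So Sven is a knight.
Consider Gus. Suppose Gus is a knight.
Then whichever role Amira has, Amira's statement has the wrong truth value — contradiction.
So Gus is a knave.
Consider Amira. Suppose Amira is a knave.
Then Pia's statement comes out false, contradicting Pia being a knight.
So Amira is a knight.

Pia: knight, Sven: knight, Gus: knave, Amira: knight, Jonas: knave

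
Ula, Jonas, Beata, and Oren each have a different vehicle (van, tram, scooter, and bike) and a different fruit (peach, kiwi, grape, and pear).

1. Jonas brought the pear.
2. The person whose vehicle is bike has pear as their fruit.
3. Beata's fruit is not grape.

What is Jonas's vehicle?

With clues 1–2, scooter, tram, and van are impossible for Jonas's vehicle.
That leaves bike.

bike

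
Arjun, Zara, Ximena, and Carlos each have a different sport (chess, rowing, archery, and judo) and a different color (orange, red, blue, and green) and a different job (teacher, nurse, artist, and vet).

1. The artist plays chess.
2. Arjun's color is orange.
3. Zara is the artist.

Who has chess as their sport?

Zara

With clues 1–3, Arjun, Carlos, and Ximena are impossible for the one with sport chess.
That leaves Zara.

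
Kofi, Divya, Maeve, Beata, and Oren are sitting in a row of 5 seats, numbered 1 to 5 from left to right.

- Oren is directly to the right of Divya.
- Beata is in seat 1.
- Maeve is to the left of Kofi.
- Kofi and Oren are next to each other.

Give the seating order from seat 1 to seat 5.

From clue 1: Divya is in {1,2,3,4}.
From clues 1–2: Beata → seat 1.
From clues 1–3: Kofi is in {3,5}.
From clues 1–4: Maeve → seat 2, Divya → seat 3, Oren → seat 4, Kofi → seat 5.

Beata, Maeve, Divya, Oren, Kofi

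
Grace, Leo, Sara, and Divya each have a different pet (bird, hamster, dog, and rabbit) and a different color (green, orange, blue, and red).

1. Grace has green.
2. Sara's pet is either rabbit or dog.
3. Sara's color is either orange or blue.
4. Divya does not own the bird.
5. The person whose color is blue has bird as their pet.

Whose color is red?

Clue 1 rules out Grace for the one with color red.
With clues 1–3, Sara is impossible for the one with color red.
With clues 1–5, Leo is impossible for the one with color red.
That leaves Divya.

Divya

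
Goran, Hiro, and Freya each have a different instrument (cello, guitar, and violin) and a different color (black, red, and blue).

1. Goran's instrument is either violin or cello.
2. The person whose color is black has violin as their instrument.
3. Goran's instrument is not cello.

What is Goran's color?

black

With clues 1–3, blue and red are impossible for Goran's color.
That leaves black.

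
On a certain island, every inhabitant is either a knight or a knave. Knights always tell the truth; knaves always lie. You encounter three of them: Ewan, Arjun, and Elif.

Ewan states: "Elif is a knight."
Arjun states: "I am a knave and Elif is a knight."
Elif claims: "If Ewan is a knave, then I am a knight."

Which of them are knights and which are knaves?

Consider Ewan. Suppose Ewan is a knight.
Then no assignment of the remaining roles makes every statement match its speaker's type — contradiction.
So Ewan is a knave.
Consider Arjun. Suppose Arjun is a knight.
Then Arjun's own statement would have to be true, but it can't be — contradiction.
So Arjun is a knave.
Consider Elif. Suppose Elif is a knight.
Then Ewan's statement comes out true, contradicting Ewan being a knave.
So Elif is a knave.

Ewan: knave, Arjun: knave, Elif: knave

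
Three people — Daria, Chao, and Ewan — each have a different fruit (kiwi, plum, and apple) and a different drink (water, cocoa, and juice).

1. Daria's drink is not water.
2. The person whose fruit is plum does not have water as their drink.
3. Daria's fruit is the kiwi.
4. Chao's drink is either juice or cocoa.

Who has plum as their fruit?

With clues 1–3, Daria is impossible for the one with fruit plum.
With clues 1–4, Ewan is impossible for the one with fruit plum.
That leaves Chao.

Chao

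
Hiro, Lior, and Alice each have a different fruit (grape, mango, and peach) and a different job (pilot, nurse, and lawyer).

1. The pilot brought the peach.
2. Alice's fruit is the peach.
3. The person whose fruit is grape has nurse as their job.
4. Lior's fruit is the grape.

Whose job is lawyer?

Hiro

With clues 1–2, Alice is impossible for the one with job lawyer.
With clues 1–4, Lior is impossible for the one with job lawyer.
That leaves Hiro.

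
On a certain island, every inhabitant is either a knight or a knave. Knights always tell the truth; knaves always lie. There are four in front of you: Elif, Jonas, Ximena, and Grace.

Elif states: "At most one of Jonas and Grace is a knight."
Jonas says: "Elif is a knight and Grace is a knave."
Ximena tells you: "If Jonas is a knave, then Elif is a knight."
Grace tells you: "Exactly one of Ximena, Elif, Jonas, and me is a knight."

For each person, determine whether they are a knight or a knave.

Consider Elif. Suppose Elif is a knave.
Then no assignment of the remaining roles makes every statement match its speaker's type — contradiction.
So Elif is a knight.
With that fixed, Ximena's statement is true, so Ximena is a knight.
With that fixed, Grace's statement is false, so Grace is a knave.
With that fixed, Jonas's statement is true, so Jonas is a knight.

Elif: knight, Jonas: knight, Ximena: knight, Grace: knave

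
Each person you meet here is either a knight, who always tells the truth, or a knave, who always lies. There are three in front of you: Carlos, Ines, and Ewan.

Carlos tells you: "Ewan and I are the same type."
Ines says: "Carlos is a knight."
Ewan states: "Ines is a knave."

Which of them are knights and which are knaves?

Consider Carlos. Suppose Carlos is a knight.
Then no assignment of the remaining roles makes every statement match its speaker's type — contradiction.
So Carlos is a knave.
With that fixed, Ines's statement is false, so Ines is a knave.
With that fixed, Ewan's statement is true, so Ewan is a knight.

Carlos: knave, Ines: knave, Ewan: knight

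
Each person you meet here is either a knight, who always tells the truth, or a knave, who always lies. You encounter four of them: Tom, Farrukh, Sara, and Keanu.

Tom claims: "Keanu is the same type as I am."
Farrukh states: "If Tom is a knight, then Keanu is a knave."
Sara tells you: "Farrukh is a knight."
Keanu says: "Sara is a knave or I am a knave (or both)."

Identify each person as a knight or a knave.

Tom: knight, Farrukh: knave, Sara: knave, Keanu: knight

Consider Tom. Suppose Tom is a knave.
Then no assignment of the remaining roles makes every statement match its speaker's type — contradiction.
So Tom is a knight.
Consider Farrukh. Suppose Farrukh is a knight.
Then no assignment of the remaining roles makes every statement match its speaker's type — contradiction.
So Farrukh is a knave.
With that fixed, Sara's statement is false, so Sara is a knave.
With that fixed, Keanu's statement is true, so Keanu is a knight.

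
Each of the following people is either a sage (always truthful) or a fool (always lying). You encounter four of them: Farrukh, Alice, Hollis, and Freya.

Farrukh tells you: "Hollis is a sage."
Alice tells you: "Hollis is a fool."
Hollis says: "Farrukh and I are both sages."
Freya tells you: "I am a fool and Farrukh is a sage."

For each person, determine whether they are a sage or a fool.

Consider Farrukh. Suppose Farrukh is a sage.
Then whichever role Freya has, Freya's statement has the wrong truth value — contradiction.
So Farrukh is a fool.
With that fixed, Hollis's statement is false, so Hollis is a fool.
With that fixed, Freya's statement is false, so Freya is a fool.
With that fixed, Alice's statement is true, so Alice is a sage.

Farrukh: fool, Alice: sage, Hollis: fool, Freya: fool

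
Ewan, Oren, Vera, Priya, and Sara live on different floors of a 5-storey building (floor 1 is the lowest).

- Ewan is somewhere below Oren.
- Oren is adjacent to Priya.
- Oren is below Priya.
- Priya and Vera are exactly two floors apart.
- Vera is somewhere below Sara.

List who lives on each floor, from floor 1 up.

Ewan, Vera, Oren, Priya, Sara

From clue 1: Ewan is in {1,2,3,4}.
From clues 1–2: Ewan is in {1,2,3}.
From clues 1–4: Ewan is in {1,2}.
From clues 1–5: Ewan → floor 1, Vera → floor 2, Oren → floor 3, Priya → floor 4, Sara → floor 5.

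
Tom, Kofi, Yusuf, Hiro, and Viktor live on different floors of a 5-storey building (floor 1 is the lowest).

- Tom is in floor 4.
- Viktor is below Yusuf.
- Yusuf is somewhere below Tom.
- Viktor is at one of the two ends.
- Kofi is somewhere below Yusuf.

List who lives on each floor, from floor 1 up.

Viktor, Kofi, Yusuf, Tom, Hiro

From clue 1: Tom → floor 4.
From clues 1–2: Yusuf is in {2,3,5}.
From clues 1–3: Yusuf is in {2,3}.
From clues 1–4: Viktor → floor 1.
From clues 1–5: Kofi → floor 2, Yusuf → floor 3, Hiro → floor 5.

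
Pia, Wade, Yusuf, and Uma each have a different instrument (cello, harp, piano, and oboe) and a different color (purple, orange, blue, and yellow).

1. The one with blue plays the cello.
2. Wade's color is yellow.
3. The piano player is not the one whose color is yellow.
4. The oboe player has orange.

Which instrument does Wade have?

With clues 1–2, cello is impossible for Wade's instrument.
With clues 1–3, piano is impossible for Wade's instrument.
With clues 1–4, oboe is impossible for Wade's instrument.
That leaves harp.

harp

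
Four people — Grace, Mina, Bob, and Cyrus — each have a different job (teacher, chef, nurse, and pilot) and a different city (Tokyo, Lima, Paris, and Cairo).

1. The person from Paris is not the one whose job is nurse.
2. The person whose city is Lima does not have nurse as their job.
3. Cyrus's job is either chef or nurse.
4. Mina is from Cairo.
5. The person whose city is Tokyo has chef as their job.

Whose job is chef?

Cyrus

With clues 1–5, Bob, Grace, and Mina are impossible for the one with job chef.
That leaves Cyrus.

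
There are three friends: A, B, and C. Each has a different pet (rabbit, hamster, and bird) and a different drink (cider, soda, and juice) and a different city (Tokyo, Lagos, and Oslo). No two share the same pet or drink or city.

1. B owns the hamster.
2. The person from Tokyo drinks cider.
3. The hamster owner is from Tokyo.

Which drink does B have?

cider

With clues 1–3, juice and soda are impossible for B's drink.
That leaves cider.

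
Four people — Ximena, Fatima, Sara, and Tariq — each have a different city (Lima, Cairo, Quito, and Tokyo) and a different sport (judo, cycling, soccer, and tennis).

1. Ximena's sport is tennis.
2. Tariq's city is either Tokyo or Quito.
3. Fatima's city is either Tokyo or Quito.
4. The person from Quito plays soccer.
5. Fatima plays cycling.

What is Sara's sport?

Clue 1 rules out tennis for Sara's sport.
With clues 1–4, soccer is impossible for Sara's sport.
With clues 1–5, cycling is impossible for Sara's sport.
That leaves judo.

judo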